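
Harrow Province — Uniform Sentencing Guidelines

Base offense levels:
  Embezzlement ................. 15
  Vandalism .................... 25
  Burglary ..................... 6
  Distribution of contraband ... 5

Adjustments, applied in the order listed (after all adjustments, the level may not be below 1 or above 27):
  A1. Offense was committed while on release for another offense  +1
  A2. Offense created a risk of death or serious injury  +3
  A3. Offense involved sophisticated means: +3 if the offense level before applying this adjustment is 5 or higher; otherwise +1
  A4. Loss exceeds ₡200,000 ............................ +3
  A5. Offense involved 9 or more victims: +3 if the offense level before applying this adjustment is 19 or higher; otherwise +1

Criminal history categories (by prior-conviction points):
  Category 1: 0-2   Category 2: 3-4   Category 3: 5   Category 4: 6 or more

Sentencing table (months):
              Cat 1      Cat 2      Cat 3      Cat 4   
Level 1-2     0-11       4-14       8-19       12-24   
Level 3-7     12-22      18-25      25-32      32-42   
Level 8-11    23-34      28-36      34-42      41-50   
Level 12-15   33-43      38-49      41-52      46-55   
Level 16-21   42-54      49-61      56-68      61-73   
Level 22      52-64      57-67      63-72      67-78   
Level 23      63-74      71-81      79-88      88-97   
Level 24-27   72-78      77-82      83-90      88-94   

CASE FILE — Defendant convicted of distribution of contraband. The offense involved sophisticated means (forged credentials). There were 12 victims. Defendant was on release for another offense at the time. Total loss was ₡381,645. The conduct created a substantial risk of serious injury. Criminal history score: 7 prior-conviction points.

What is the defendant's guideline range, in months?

Base offense level for distribution of contraband: 5.
A1 applies: 5 + 1 = 6.
A2 applies: 6 + 3 = 9.
A3 applies (level before this adjustment is 9 ≥ 5, so +3): 9 + 3 = 12.
A4 applies: 12 + 3 = 15.
A5 applies (level before this adjustment is 15 < 19, so +1): 15 + 1 = 16.
Final offense level: 16.
Criminal history: 7 prior points → Category 4 (6+).
Level 16 falls in the 16-21 band.
Grid: Level 16-21 × Category 4 = 61-73 months.

61-73 months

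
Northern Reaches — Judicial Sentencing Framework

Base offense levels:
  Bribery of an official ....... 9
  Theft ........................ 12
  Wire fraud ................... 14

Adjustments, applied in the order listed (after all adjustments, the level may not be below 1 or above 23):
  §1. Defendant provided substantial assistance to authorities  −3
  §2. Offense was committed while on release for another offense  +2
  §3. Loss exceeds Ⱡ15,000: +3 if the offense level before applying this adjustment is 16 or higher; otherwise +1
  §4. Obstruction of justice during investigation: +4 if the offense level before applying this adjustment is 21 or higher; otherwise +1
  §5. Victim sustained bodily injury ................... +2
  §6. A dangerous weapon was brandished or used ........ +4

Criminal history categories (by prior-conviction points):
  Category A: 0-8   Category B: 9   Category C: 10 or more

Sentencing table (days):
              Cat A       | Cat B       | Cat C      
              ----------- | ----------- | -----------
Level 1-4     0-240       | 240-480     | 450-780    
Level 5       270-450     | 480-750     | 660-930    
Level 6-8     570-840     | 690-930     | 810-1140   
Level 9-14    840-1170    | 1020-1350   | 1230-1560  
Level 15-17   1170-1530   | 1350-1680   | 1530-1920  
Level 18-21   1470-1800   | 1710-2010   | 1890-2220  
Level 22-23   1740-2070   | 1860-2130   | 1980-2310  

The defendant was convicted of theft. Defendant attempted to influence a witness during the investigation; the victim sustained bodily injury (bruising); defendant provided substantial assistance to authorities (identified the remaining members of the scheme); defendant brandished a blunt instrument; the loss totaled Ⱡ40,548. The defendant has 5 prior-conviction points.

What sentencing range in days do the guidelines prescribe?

Base offense level for theft: 12.
§1 applies: 12 − 3 = 9.
§3 applies (level before this adjustment is 9 < 16, so +1): 9 + 1 = 10.
§4 applies (level before this adjustment is 10 < 21, so +1): 10 + 1 = 11.
§5 applies: 11 + 2 = 13.
§6 applies: 13 + 4 = 17.
Final offense level: 17.
Criminal history: 5 prior points → Category A (0-8).
Level 17 falls in the 15-17 band.
Grid: Level 15-17 × Category A = 1170-1530 days.

1170-1530 days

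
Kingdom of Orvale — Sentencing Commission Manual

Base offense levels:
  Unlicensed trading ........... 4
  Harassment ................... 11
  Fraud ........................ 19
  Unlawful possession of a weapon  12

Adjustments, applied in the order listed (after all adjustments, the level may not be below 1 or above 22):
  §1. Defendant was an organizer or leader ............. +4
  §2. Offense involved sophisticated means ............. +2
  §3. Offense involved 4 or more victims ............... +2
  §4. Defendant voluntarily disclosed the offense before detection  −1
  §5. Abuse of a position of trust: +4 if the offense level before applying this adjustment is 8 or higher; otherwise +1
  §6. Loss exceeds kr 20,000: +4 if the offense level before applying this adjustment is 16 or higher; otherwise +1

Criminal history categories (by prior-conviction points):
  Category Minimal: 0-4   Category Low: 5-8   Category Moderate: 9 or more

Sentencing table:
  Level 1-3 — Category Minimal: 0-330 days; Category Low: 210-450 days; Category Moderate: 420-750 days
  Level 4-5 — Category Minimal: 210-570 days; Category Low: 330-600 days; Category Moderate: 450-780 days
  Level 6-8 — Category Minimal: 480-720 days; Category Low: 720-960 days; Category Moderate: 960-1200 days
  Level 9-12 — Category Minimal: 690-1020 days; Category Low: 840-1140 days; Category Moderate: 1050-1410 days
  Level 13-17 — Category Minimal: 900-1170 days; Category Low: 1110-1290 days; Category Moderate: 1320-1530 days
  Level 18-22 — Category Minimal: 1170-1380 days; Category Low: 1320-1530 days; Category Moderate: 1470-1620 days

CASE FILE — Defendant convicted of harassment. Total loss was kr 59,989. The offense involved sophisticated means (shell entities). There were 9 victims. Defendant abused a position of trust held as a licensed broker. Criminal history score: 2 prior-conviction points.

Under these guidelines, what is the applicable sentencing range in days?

1170-1380 days

Base offense level for harassment: 11.
§1 does not apply.
§2 applies: 11 + 2 = 13.
§3 applies: 13 + 2 = 15.
§4 does not apply.
§5 applies (level before this adjustment is 15 ≥ 8, so +4): 15 + 4 = 19.
§6 applies (level before this adjustment is 19 ≥ 16, so +4): 19 + 4 = 23.
Level 23 exceeds the maximum of 22; capped at 22.
Final offense level: 22.
Criminal history: 2 prior points → Category Minimal (0-4).
Level 22 falls in the 18-22 band.
Grid: Level 18-22 × Category Minimal = 1170-1380 days.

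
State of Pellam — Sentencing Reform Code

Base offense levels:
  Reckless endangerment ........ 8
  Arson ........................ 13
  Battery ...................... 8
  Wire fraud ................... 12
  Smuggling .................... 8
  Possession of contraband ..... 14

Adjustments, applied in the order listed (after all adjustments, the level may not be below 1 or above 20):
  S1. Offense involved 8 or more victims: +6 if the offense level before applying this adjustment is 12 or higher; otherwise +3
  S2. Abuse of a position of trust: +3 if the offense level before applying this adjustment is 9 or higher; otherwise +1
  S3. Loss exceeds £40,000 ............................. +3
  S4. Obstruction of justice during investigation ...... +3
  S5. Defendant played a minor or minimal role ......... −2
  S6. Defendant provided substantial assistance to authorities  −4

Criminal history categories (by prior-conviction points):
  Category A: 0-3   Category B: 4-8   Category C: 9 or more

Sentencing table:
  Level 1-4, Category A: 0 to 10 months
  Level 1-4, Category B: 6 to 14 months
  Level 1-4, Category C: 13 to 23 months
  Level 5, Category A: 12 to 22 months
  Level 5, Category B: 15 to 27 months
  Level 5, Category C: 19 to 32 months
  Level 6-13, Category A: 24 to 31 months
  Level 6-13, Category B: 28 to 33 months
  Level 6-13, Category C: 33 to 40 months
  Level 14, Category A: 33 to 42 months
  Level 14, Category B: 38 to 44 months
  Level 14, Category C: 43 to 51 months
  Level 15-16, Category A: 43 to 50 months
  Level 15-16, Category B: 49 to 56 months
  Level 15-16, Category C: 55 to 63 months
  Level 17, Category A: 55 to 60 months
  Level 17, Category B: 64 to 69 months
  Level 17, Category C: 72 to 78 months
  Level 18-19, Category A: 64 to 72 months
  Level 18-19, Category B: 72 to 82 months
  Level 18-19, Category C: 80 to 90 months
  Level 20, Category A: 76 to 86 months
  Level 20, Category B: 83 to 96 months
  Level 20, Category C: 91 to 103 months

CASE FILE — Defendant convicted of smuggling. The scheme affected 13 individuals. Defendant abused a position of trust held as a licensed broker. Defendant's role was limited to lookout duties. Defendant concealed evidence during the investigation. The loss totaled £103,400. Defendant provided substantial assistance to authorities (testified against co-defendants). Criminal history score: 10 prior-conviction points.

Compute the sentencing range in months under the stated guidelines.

43-51 months

Base offense level for smuggling: 8.
S1 applies (level before this adjustment is 8 < 12, so +3): 8 + 3 = 11.
S2 applies (level before this adjustment is 11 ≥ 9, so +3): 11 + 3 = 14.
S3 applies: 14 + 3 = 17.
S4 applies: 17 + 3 = 20.
S5 applies: 20 − 2 = 18.
S6 applies: 18 − 4 = 14.
Final offense level: 14.
Criminal history: 10 prior points → Category C (9+).
Level 14 falls in the 14 band.
Grid: Level 14 × Category C = 43-51 months.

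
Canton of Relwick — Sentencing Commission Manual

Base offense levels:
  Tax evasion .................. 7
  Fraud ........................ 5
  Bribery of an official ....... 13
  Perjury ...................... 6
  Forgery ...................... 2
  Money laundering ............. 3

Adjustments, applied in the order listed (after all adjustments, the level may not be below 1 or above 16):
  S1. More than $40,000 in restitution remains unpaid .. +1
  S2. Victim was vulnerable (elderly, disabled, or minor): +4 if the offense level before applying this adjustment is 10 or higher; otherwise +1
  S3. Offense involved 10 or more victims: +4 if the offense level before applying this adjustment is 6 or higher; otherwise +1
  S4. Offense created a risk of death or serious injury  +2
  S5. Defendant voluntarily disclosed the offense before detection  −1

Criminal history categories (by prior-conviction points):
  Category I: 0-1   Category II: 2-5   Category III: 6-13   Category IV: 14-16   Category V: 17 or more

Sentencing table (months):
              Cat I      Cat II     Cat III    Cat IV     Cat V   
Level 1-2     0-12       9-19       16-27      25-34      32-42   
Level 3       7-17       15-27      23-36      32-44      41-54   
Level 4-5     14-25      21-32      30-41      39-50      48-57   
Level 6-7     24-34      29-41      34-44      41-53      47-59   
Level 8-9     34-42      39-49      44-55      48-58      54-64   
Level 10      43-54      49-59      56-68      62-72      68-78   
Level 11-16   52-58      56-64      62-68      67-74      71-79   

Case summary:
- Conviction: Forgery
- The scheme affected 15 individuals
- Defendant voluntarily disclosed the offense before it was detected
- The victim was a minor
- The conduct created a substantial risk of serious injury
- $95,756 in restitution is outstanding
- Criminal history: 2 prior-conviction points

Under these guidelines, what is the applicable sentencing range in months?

Base offense level for forgery: 2.
S1 applies: 2 + 1 = 3.
S2 applies (level before this adjustment is 3 < 10, so +1): 3 + 1 = 4.
S3 applies (level before this adjustment is 4 < 6, so +1): 4 + 1 = 5.
S4 applies: 5 + 2 = 7.
S5 applies: 7 − 1 = 6.
Final offense level: 6.
Criminal history: 2 prior points → Category II (2-5).
Level 6 falls in the 6-7 band.
Grid: Level 6-7 × Category II = 29-41 months.

29-41 months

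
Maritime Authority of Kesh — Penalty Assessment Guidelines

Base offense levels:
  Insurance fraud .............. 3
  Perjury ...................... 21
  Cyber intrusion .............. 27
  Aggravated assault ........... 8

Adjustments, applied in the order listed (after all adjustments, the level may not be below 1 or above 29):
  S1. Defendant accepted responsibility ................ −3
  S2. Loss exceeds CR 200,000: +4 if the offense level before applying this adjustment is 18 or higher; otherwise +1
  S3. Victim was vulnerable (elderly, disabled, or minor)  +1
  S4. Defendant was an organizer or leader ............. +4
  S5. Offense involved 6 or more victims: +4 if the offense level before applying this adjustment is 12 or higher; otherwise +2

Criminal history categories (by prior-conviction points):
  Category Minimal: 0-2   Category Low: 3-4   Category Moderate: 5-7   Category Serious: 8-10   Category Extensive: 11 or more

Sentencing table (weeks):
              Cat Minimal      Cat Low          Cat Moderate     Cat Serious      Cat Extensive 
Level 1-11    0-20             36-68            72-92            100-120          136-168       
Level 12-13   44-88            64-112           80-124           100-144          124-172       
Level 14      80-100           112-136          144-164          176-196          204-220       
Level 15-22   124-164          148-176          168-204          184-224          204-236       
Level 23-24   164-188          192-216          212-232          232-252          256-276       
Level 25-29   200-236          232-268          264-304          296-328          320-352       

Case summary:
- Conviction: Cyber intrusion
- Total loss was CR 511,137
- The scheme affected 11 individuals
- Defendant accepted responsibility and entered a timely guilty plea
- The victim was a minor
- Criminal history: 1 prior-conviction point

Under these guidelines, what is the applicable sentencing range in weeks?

200-236 weeks

Base offense level for cyber intrusion: 27.
S1 applies: 27 − 3 = 24.
S2 applies (level before this adjustment is 24 ≥ 18, so +4): 24 + 4 = 28.
S3 applies: 28 + 1 = 29.
S4 does not apply.
S5 applies (level before this adjustment is 29 ≥ 12, so +4): 29 + 4 = 33.
Level 33 exceeds the maximum of 29; capped at 29.
Final offense level: 29.
Criminal history: 1 prior point → Category Minimal (0-2).
Level 29 falls in the 25-29 band.
Grid: Level 25-29 × Category Minimal = 200-236 weeks.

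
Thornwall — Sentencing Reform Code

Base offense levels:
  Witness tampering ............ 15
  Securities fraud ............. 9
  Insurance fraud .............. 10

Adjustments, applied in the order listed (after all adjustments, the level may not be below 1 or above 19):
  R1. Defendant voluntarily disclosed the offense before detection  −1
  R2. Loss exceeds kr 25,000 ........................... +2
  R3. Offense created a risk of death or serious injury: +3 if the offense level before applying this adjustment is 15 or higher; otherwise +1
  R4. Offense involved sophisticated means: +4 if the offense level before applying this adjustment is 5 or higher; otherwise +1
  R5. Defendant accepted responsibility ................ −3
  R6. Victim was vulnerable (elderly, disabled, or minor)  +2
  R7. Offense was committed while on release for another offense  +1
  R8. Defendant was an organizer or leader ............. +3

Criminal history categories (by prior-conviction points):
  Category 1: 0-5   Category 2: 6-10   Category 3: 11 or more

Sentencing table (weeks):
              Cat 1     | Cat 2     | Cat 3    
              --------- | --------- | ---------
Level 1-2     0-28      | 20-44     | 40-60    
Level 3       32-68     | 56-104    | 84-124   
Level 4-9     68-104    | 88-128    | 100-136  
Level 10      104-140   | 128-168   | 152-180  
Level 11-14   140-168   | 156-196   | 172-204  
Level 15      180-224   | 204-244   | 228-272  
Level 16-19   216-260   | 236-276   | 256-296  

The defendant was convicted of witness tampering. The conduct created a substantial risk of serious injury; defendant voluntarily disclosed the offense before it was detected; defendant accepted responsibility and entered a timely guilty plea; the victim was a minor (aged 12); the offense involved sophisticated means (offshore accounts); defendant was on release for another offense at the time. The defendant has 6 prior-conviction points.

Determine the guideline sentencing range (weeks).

Base offense level for witness tampering: 15.
R1 applies: 15 − 1 = 14.
R2 does not apply.
R3 applies (level before this adjustment is 14 < 15, so +1): 14 + 1 = 15.
R4 applies (level before this adjustment is 15 ≥ 5, so +4): 15 + 4 = 19.
R5 applies: 19 − 3 = 16.
R6 applies: 16 + 2 = 18.
R7 applies: 18 + 1 = 19.
Final offense level: 19.
Criminal history: 6 prior points → Category 2 (6-10).
Level 19 falls in the 16-19 band.
Grid: Level 16-19 × Category 2 = 236-276 weeks.

236-276 weeks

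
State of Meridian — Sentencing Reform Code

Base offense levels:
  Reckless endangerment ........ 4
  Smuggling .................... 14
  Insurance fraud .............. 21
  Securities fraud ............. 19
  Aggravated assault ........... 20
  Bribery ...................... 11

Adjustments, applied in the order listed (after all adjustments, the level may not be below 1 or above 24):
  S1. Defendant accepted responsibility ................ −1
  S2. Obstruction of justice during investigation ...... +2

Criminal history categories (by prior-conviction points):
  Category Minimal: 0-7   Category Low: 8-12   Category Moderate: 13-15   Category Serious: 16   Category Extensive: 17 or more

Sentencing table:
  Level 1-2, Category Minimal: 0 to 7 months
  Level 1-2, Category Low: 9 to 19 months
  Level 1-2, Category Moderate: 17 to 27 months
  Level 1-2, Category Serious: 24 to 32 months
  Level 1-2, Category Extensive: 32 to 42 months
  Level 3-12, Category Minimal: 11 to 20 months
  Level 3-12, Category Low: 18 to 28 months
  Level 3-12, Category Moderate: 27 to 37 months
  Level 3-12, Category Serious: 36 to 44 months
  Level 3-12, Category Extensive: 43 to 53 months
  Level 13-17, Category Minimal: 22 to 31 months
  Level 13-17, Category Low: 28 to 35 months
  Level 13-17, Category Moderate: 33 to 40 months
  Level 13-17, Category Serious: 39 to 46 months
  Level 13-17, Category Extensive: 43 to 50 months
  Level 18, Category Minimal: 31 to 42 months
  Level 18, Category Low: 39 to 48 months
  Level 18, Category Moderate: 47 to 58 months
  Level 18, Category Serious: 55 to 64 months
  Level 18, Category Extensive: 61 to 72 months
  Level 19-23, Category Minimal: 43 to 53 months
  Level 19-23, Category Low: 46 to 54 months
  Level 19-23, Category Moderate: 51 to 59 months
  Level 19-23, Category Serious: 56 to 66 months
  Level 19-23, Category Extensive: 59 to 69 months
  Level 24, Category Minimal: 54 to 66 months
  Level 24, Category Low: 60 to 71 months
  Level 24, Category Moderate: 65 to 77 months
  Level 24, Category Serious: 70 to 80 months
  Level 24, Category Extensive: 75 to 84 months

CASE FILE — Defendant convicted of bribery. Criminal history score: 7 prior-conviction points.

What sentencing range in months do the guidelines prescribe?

Base offense level for bribery: 11.
Final offense level: 11.
Criminal history: 7 prior points → Category Minimal (0-7).
Level 11 falls in the 3-12 band.
Grid: Level 3-12 × Category Minimal = 11-20 months.

11-20 months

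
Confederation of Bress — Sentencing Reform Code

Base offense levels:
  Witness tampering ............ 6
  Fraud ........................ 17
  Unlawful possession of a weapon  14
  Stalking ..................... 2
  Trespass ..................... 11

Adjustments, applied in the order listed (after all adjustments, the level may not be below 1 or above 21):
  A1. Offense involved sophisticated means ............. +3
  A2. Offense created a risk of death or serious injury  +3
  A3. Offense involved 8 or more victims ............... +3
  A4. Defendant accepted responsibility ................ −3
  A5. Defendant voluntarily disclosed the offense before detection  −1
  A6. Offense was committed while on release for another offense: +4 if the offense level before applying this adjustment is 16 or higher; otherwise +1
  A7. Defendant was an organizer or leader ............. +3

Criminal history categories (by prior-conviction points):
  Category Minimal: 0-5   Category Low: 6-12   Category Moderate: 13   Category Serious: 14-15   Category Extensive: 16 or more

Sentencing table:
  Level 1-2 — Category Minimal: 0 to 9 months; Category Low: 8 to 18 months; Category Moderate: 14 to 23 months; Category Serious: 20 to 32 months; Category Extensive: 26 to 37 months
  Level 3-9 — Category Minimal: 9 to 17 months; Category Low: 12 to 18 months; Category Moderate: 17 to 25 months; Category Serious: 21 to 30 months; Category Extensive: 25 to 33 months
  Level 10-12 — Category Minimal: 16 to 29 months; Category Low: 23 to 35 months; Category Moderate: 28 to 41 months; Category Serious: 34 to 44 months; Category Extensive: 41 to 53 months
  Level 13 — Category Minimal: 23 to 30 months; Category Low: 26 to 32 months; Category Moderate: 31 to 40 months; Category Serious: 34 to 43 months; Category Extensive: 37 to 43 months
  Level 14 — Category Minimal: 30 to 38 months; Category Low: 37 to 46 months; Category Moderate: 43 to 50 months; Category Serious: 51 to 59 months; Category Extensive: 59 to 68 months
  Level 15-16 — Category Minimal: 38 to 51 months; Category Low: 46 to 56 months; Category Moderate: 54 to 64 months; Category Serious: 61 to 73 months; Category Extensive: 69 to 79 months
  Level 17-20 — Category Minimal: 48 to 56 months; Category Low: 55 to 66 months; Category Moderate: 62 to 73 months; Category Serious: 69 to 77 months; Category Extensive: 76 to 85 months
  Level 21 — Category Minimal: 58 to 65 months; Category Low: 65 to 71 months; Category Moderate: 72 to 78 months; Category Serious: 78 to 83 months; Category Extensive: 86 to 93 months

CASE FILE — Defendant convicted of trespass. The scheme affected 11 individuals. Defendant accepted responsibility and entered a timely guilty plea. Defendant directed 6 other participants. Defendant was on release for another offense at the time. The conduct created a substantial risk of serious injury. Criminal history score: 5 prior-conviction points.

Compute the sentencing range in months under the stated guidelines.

Base offense level for trespass: 11.
A1 does not apply.
A2 applies: 11 + 3 = 14.
A3 applies: 14 + 3 = 17.
A4 applies: 17 − 3 = 14.
A5 does not apply.
A6 applies (level before this adjustment is 14 < 16, so +1): 14 + 1 = 15.
A7 applies: 15 + 3 = 18.
Final offense level: 18.
Criminal history: 5 prior points → Category Minimal (0-5).
Level 18 falls in the 17-20 band.
Grid: Level 17-20 × Category Minimal = 48-56 months.

48-56 months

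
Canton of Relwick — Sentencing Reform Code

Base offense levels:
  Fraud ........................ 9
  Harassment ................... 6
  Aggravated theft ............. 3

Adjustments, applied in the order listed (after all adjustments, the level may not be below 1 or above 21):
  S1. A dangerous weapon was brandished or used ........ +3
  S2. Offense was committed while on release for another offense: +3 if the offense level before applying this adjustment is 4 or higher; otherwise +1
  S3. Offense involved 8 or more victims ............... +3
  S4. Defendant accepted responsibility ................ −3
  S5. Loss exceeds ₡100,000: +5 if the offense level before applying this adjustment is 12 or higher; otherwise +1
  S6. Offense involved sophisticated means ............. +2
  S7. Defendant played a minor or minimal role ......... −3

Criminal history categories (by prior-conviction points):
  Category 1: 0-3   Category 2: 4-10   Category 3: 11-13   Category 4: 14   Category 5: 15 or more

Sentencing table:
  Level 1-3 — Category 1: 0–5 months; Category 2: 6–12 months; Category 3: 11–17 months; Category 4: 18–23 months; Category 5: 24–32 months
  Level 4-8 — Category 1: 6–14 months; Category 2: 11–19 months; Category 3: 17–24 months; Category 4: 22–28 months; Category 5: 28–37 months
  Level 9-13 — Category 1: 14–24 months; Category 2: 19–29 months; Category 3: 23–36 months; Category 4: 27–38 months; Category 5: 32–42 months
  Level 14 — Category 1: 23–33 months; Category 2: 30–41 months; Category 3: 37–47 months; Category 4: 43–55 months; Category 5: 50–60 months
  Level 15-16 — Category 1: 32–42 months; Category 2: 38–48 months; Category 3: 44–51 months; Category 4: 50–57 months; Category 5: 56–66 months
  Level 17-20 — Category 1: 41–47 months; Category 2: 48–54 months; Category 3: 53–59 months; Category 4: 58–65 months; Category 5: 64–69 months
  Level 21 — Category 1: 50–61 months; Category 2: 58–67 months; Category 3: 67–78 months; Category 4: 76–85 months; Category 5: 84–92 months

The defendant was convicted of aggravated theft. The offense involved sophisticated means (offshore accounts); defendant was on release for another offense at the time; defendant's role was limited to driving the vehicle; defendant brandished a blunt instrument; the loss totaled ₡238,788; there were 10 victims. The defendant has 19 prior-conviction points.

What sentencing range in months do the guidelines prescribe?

Base offense level for aggravated theft: 3.
S1 applies: 3 + 3 = 6.
S2 applies (level before this adjustment is 6 ≥ 4, so +3): 6 + 3 = 9.
S3 applies: 9 + 3 = 12.
S5 applies (level before this adjustment is 12 ≥ 12, so +5): 12 + 5 = 17.
S6 applies: 17 + 2 = 19.
S7 applies: 19 − 3 = 16.
Final offense level: 16.
Criminal history: 19 prior points → Category 5 (15+).
Level 16 falls in the 15-16 band.
Grid: Level 15-16 × Category 5 = 56-66 months.

56-66 months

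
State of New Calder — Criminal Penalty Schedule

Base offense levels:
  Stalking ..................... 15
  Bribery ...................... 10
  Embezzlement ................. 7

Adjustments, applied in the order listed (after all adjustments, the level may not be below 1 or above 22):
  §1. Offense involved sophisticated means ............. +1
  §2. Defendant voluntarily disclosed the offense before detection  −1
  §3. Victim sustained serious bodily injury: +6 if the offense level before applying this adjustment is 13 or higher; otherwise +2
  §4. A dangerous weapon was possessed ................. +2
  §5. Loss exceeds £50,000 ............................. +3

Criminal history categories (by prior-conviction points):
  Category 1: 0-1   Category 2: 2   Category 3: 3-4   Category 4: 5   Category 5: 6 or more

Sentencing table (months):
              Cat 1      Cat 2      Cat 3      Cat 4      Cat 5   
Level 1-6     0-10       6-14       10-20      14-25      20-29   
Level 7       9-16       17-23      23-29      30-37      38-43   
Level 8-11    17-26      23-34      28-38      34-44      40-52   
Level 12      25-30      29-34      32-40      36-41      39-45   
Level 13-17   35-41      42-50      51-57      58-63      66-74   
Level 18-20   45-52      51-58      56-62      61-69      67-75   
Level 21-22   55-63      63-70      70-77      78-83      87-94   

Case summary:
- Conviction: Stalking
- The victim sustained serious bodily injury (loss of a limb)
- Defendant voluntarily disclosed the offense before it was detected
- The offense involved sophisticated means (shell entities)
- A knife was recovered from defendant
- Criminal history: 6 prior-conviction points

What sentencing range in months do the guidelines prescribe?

Base offense level for stalking: 15.
§1 applies: 15 + 1 = 16.
§2 applies: 16 − 1 = 15.
§3 applies (level before this adjustment is 15 ≥ 13, so +6): 15 + 6 = 21.
§4 applies: 21 + 2 = 23.
§5 does not apply.
Level 23 exceeds the maximum of 22; capped at 22.
Final offense level: 22.
Criminal history: 6 prior points → Category 5 (6+).
Level 22 falls in the 21-22 band.
Grid: Level 21-22 × Category 5 = 87-94 months.

87-94 months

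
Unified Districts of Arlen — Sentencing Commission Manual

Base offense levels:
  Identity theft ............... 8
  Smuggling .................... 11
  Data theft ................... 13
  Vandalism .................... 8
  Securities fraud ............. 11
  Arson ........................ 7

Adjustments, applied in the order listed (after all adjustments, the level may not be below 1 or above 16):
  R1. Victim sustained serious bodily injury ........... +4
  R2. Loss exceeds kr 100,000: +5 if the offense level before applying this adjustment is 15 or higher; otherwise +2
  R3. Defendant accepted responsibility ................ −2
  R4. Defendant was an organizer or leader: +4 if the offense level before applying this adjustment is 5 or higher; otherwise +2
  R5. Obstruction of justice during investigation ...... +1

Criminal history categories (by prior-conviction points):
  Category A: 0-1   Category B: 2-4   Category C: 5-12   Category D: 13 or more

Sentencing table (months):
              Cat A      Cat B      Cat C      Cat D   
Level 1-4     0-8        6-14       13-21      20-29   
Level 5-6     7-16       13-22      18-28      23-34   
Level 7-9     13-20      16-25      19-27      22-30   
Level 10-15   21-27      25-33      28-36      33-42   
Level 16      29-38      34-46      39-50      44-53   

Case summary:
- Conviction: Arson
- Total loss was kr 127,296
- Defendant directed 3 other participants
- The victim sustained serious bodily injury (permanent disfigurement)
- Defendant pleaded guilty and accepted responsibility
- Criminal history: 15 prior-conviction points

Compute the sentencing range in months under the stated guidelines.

Base offense level for arson: 7.
R1 applies: 7 + 4 = 11.
R2 applies (level before this adjustment is 11 < 15, so +2): 11 + 2 = 13.
R3 applies: 13 − 2 = 11.
R4 applies (level before this adjustment is 11 ≥ 5, so +4): 11 + 4 = 15.
R5 does not apply.
Final offense level: 15.
Criminal history: 15 prior points → Category D (13+).
Level 15 falls in the 10-15 band.
Grid: Level 10-15 × Category D = 33-42 months.

33-42 months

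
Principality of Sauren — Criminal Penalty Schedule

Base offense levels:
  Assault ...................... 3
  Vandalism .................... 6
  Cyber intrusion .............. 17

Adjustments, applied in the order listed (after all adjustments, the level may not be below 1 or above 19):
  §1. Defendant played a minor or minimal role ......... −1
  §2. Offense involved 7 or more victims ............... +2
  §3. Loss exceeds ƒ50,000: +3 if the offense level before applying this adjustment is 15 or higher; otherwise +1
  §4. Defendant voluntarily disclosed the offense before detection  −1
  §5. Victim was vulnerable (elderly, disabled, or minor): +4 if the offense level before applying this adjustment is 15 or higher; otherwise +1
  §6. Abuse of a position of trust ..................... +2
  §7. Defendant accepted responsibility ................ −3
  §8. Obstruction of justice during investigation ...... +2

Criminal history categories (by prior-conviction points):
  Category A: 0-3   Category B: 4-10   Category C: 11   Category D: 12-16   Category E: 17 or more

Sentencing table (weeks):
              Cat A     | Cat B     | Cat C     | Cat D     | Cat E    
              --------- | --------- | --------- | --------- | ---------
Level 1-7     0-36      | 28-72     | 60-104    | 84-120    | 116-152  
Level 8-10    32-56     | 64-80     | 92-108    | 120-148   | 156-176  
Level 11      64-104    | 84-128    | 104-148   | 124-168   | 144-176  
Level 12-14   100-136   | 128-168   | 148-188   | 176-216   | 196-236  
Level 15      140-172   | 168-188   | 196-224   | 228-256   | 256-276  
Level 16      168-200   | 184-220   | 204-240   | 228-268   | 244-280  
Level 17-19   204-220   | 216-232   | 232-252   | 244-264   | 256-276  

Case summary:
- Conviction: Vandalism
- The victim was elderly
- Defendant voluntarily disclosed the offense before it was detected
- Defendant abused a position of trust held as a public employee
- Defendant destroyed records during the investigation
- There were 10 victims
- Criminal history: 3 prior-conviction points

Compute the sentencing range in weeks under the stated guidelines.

100-136 weeks

Base offense level for vandalism: 6.
§2 applies: 6 + 2 = 8.
§4 applies: 8 − 1 = 7.
§5 applies (level before this adjustment is 7 < 15, so +1): 7 + 1 = 8.
§6 applies: 8 + 2 = 10.
§7 does not apply.
§8 applies: 10 + 2 = 12.
Final offense level: 12.
Criminal history: 3 prior points → Category A (0-3).
Level 12 falls in the 12-14 band.
Grid: Level 12-14 × Category A = 100-136 weeks.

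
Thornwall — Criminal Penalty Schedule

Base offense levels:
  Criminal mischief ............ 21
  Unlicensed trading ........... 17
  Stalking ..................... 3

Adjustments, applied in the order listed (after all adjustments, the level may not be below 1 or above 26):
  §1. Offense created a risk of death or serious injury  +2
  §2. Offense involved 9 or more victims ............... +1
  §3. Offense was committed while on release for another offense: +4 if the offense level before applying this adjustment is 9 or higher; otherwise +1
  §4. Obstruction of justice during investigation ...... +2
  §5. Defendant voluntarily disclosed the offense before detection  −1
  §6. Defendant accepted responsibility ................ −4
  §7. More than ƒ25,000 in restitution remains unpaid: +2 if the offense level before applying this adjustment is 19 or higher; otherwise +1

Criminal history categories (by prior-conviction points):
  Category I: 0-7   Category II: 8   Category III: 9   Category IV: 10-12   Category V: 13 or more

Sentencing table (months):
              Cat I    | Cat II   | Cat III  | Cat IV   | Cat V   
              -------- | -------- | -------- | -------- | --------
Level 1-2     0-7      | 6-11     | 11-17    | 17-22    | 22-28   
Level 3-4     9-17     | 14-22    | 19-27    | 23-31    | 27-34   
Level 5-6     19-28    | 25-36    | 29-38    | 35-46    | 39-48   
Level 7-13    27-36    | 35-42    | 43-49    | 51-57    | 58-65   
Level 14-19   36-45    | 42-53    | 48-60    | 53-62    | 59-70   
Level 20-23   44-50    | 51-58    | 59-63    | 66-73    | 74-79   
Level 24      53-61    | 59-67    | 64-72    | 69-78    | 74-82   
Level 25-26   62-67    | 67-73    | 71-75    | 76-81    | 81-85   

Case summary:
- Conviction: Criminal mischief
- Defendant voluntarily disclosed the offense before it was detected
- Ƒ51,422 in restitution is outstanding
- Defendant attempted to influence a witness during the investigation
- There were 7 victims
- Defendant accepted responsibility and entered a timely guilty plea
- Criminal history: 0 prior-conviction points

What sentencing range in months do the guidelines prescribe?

Base offense level for criminal mischief: 21.
§2 does not apply.
§4 applies: 21 + 2 = 23.
§5 applies: 23 − 1 = 22.
§6 applies: 22 − 4 = 18.
§7 applies (level before this adjustment is 18 < 19, so +1): 18 + 1 = 19.
Final offense level: 19.
Criminal history: 0 prior points → Category I (0-7).
Level 19 falls in the 14-19 band.
Grid: Level 14-19 × Category I = 36-45 months.

36-45 months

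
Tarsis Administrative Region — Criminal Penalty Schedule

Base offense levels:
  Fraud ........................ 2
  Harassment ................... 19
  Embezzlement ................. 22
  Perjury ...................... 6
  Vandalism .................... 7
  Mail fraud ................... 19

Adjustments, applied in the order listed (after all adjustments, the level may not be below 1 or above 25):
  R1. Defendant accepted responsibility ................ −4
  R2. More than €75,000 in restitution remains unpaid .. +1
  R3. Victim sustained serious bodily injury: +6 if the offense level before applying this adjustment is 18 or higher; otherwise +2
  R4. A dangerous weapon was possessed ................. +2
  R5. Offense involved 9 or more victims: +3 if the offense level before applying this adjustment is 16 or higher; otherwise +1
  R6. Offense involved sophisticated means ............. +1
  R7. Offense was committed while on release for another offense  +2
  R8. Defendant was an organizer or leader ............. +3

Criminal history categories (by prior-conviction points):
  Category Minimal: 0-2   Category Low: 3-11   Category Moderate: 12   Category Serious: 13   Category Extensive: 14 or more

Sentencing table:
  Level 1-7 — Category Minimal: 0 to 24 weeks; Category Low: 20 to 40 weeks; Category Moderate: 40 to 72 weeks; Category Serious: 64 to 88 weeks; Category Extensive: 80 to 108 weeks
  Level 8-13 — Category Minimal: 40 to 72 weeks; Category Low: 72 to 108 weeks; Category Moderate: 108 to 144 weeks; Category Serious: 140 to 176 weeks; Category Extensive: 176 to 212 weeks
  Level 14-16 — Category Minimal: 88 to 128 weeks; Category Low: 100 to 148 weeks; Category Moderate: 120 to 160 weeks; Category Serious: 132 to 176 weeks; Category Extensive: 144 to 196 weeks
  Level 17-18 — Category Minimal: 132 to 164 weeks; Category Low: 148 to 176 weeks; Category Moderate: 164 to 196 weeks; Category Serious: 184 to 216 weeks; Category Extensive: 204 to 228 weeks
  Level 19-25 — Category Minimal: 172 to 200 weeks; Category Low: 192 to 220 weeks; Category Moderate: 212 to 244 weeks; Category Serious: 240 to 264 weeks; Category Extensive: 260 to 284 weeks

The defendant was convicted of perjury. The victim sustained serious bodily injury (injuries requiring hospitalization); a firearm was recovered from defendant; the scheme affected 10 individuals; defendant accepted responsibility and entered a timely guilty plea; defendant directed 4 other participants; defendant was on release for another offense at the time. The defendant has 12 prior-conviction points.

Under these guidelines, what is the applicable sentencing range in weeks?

108-144 weeks

Base offense level for perjury: 6.
R1 applies: 6 − 4 = 2.
R3 applies (level before this adjustment is 2 < 18, so +2): 2 + 2 = 4.
R4 applies: 4 + 2 = 6.
R5 applies (level before this adjustment is 6 < 16, so +1): 6 + 1 = 7.
R7 applies: 7 + 2 = 9.
R8 applies: 9 + 3 = 12.
Final offense level: 12.
Criminal history: 12 prior points → Category Moderate (12).
Level 12 falls in the 8-13 band.
Grid: Level 8-13 × Category Moderate = 108-144 weeks.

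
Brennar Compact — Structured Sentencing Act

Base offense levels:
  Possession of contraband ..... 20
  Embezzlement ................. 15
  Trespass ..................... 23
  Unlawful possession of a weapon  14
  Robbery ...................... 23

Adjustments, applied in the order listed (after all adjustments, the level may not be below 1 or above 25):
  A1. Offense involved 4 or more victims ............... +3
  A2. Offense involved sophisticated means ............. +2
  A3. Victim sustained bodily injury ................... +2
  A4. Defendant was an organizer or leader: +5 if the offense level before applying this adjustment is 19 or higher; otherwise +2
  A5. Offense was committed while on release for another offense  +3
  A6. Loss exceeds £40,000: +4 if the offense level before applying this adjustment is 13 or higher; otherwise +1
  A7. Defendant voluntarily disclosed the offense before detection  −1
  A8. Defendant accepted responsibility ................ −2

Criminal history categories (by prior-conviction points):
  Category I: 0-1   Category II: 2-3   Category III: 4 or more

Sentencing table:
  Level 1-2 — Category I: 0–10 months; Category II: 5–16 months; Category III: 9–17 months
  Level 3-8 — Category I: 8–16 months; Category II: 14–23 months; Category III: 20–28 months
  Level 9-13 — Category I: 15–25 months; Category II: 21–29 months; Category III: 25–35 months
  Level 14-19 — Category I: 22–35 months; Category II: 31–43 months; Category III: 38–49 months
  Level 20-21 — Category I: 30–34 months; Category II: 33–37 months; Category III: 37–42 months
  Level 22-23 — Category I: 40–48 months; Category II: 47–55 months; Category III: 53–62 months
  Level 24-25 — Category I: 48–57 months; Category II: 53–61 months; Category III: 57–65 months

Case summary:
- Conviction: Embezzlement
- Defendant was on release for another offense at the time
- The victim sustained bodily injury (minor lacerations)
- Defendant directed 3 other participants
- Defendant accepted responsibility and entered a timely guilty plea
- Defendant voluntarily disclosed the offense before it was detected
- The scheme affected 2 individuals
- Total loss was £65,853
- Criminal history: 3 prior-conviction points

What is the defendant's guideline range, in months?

Base offense level for embezzlement: 15.
A1 does not apply.
A3 applies: 15 + 2 = 17.
A4 applies (level before this adjustment is 17 < 19, so +2): 17 + 2 = 19.
A5 applies: 19 + 3 = 22.
A6 applies (level before this adjustment is 22 ≥ 13, so +4): 22 + 4 = 26.
A7 applies: 26 − 1 = 25.
A8 applies: 25 − 2 = 23.
Final offense level: 23.
Criminal history: 3 prior points → Category II (2-3).
Level 23 falls in the 22-23 band.
Grid: Level 22-23 × Category II = 47-55 months.

47-55 months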